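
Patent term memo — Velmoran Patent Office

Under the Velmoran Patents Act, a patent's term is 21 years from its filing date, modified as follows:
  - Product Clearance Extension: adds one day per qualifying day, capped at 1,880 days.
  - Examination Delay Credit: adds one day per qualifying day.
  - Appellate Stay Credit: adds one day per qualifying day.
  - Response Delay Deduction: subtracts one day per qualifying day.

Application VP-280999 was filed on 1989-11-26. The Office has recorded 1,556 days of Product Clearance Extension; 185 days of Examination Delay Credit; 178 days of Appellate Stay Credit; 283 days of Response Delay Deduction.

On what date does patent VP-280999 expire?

2015-05-20

Base term: filing date + 21 years → 26 November 2010.
Product Clearance Extension: 1556 days (within the 1880-day cap) → +1556 days → 1 March 2015.
Examination Delay Credit: +185 days → 2 September 2015.
Appellate Stay Credit: +178 days → 27 February 2016.
Response Delay Deduction: −283 days → 20 May 2015.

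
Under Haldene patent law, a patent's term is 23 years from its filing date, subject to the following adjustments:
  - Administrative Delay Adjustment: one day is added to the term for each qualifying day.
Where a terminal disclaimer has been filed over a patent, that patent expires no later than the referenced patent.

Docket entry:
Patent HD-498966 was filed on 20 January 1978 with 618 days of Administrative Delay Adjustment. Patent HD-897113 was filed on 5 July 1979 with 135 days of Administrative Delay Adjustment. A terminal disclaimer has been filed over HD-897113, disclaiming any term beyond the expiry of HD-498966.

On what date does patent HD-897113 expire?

2002-09-30

Natural term of HD-897113:
  Base: filing + 23 years → 5 July 2002.
  Administrative Delay Adjustment: +135 days → 17 November 2002.
Expiry of referenced patent HD-498966:
  Base: filing + 23 years → 20 January 2001.
  Administrative Delay Adjustment: +618 days → 30 September 2002.
Terminal disclaimer: HD-897113 expires on the earlier of 17 November 2002 and 30 September 2002.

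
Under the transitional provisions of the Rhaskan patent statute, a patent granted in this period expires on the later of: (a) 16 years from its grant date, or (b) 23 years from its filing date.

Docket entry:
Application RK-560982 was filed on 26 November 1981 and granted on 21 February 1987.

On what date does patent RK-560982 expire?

(a) grant + 16 years → 21 February 2003.
(b) filing + 23 years → 26 November 2004.
Later of the two: 26 November 2004.

2004-11-26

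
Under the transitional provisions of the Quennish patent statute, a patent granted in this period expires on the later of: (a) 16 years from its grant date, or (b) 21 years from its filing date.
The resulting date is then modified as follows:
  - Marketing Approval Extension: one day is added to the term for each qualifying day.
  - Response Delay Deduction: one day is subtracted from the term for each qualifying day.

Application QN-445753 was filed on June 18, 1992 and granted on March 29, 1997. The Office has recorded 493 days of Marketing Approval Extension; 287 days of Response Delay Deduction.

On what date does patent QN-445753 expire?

(a) grant + 16 years → 29 March 2013.
(b) filing + 21 years → 18 June 2013.
Later of the two: 18 June 2013.
Marketing Approval Extension: +493 days → 24 October 2014.
Response Delay Deduction: −287 days → 10 January 2014.

January 10, 2014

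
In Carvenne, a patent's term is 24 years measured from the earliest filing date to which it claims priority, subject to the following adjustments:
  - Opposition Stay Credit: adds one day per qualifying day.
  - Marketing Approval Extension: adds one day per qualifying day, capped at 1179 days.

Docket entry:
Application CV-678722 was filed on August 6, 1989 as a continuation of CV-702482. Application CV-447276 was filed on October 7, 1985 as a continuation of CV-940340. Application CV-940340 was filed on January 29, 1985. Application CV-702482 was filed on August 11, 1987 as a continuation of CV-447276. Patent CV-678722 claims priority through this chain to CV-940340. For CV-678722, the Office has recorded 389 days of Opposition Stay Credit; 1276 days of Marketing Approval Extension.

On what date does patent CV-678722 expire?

Earliest priority filing: 29 January 1985.
Base term: 29 January 1985 + 24 years → 29 January 2009.
Opposition Stay Credit: +389 days → 22 February 2010.
Marketing Approval Extension: 1276 days claimed exceeds the 1179-day cap, so +1179 days → 16 May 2013.

2013-05-16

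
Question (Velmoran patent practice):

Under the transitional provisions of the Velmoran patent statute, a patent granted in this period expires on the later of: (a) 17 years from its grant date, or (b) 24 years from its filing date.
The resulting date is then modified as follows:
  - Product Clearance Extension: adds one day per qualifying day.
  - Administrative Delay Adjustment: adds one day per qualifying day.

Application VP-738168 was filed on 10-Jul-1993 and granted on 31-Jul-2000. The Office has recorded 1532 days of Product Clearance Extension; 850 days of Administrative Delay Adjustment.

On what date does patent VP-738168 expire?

February 7, 2024

(a) grant + 17 years → 31 July 2017.
(b) filing + 24 years → 10 July 2017.
Later of the two: 31 July 2017.
Product Clearance Extension: +1532 days → 10 October 2021.
Administrative Delay Adjustment: +850 days → 7 February 2024.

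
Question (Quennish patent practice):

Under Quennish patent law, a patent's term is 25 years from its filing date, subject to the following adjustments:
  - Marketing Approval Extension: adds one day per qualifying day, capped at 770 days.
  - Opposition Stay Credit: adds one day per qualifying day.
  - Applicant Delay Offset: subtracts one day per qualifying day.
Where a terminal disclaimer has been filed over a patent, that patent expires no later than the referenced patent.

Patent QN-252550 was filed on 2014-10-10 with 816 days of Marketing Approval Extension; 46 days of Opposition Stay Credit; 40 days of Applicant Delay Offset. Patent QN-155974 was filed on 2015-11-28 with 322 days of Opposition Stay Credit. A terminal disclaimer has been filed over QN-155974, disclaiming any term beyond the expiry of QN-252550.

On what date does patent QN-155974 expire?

Natural term of QN-155974:
  Base: filing + 25 years → 28 November 2040.
  Opposition Stay Credit: +322 days → 16 October 2041.
Expiry of referenced patent QN-252550:
  Base: filing + 25 years → 10 October 2039.
  Marketing Approval Extension: 816 days claimed exceeds the 770-day cap, so +770 days → 18 November 2041.
  Opposition Stay Credit: +46 days → 3 January 2042.
  Applicant Delay Offset: −40 days → 24 November 2041.
Terminal disclaimer: QN-155974 expires on the earlier of 16 October 2041 and 24 November 2041.

2041-10-16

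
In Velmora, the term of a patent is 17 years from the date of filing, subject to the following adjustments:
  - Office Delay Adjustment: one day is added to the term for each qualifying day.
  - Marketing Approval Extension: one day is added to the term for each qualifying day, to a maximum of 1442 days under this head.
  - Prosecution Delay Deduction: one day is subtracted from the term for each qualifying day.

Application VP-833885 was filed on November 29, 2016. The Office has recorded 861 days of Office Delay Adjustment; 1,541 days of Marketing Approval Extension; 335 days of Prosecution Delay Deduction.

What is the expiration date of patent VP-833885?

April 20, 2039

Base term: filing date + 17 years → 29 November 2033.
Office Delay Adjustment: +861 days → 8 April 2036.
Marketing Approval Extension: 1541 days claimed exceeds the 1442-day cap, so +1442 days → 20 March 2040.
Prosecution Delay Deduction: −335 days → 20 April 2039.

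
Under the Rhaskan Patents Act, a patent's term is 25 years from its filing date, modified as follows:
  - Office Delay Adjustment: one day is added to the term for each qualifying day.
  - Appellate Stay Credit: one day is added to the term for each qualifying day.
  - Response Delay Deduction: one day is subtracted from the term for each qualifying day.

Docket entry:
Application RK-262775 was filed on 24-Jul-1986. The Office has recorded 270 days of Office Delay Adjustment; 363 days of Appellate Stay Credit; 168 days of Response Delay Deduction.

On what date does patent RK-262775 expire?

Base term: filing date + 25 years → 24 July 2011.
Office Delay Adjustment: +270 days → 19 April 2012.
Appellate Stay Credit: +363 days → 17 April 2013.
Response Delay Deduction: −168 days → 31 October 2012.

2012-10-31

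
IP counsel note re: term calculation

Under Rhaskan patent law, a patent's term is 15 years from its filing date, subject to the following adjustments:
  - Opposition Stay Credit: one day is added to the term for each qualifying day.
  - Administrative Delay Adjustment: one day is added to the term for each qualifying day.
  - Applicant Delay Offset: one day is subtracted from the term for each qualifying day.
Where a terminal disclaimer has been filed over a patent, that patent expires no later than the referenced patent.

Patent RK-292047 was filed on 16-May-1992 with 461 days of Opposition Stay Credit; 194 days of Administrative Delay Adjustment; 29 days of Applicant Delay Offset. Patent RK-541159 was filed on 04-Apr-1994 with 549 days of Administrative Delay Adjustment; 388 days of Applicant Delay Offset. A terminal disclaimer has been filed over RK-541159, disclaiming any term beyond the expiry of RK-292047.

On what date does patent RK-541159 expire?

2009-01-31

Natural term of RK-541159:
  Base: filing + 15 years → 4 April 2009.
  Administrative Delay Adjustment: +549 days → 5 October 2010.
  Applicant Delay Offset: −388 days → 12 September 2009.
Expiry of referenced patent RK-292047:
  Base: filing + 15 years → 16 May 2007.
  Opposition Stay Credit: +461 days → 19 August 2008.
  Administrative Delay Adjustment: +194 days → 1 March 2009.
  Applicant Delay Offset: −29 days → 31 January 2009.
Terminal disclaimer: RK-541159 expires on the earlier of 12 September 2009 and 31 January 2009.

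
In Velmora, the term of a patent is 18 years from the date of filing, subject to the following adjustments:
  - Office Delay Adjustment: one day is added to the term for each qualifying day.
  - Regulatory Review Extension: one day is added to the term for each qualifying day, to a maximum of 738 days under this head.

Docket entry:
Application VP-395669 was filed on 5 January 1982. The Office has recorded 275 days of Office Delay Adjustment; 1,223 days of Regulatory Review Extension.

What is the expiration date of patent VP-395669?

Base term: filing date + 18 years → 5 January 2000.
Office Delay Adjustment: +275 days → 6 October 2000.
Regulatory Review Extension: 1223 days claimed exceeds the 738-day cap, so +738 days → 14 October 2002.

2002-10-14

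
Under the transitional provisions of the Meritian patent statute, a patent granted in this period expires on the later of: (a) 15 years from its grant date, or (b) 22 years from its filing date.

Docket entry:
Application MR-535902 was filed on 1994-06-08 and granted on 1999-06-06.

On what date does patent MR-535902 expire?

June 8, 2016

(a) grant + 15 years → 6 June 2014.
(b) filing + 22 years → 8 June 2016.
Later of the two: 8 June 2016.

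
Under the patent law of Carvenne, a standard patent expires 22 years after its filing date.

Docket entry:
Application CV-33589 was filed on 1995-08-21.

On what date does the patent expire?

August 21, 2017

Filing date + 22 years → 21 August 2017.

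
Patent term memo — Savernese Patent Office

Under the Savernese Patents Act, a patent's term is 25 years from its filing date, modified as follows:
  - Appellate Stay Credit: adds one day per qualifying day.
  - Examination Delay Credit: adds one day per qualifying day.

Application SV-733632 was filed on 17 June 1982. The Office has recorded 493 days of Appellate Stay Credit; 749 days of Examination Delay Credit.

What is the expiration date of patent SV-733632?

2010-11-10

Base term: filing date + 25 years → 17 June 2007.
Appellate Stay Credit: +493 days → 22 October 2008.
Examination Delay Credit: +749 days → 10 November 2010.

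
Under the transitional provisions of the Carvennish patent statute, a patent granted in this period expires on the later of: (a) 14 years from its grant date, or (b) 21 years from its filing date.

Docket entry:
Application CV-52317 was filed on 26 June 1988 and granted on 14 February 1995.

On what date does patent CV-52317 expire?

(a) grant + 14 years → 14 February 2009.
(b) filing + 21 years → 26 June 2009.
Later of the two: 26 June 2009.

2009-06-26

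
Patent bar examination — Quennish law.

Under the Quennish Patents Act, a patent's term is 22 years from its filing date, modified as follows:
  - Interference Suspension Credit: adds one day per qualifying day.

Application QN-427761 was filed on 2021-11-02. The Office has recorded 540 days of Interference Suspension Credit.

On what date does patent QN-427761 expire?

2045-04-25

Base term: filing date + 22 years → 2 November 2043.
Interference Suspension Credit: +540 days → 25 April 2045.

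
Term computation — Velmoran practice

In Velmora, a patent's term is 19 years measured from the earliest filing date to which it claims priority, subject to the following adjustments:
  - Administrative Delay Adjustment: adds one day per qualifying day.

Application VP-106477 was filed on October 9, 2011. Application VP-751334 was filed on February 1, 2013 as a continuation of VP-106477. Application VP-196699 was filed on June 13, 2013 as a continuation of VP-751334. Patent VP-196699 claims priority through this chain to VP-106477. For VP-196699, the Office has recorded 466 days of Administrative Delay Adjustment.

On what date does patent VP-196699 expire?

January 18, 2032

Earliest priority filing: 9 October 2011.
Base term: 9 October 2011 + 19 years → 9 October 2030.
Administrative Delay Adjustment: +466 days → 18 January 2032.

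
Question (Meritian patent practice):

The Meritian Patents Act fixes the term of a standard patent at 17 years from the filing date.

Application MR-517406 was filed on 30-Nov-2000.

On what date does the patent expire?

Filing date + 17 years → 30 November 2017.

November 30, 2017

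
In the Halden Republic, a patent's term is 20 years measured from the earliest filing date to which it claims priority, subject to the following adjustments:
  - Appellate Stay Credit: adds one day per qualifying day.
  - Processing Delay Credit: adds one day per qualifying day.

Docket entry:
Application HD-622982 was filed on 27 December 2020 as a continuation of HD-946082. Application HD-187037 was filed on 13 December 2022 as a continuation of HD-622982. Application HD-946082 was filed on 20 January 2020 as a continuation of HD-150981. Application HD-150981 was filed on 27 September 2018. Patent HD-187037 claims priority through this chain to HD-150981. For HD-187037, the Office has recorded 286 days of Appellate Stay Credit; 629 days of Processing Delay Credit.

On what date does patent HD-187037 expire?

Earliest priority filing: 27 September 2018.
Base term: 27 September 2018 + 20 years → 27 September 2038.
Appellate Stay Credit: +286 days → 10 July 2039.
Processing Delay Credit: +629 days → 30 March 2041.

2041-03-30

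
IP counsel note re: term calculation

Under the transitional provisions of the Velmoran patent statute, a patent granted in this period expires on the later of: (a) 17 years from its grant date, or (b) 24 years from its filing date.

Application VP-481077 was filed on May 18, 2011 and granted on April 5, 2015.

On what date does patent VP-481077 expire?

2035-05-18

(a) grant + 17 years → 5 April 2032.
(b) filing + 24 years → 18 May 2035.
Later of the two: 18 May 2035.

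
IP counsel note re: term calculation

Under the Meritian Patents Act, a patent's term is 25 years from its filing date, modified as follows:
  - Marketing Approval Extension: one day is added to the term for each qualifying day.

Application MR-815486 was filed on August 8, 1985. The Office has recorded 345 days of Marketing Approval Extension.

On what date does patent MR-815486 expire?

2011-07-19

Base term: filing date + 25 years → 8 August 2010.
Marketing Approval Extension: +345 days → 19 July 2011.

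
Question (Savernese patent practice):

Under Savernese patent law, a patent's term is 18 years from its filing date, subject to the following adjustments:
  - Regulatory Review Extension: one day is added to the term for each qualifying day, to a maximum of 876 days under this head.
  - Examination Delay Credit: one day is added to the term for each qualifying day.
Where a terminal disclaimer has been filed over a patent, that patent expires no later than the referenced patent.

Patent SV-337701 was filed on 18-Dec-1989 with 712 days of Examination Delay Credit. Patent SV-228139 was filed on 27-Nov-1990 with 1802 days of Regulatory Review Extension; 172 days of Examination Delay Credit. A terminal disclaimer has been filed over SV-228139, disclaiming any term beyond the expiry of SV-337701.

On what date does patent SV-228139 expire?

November 29, 2009

Natural term of SV-228139:
  Base: filing + 18 years → 27 November 2008.
  Regulatory Review Extension: 1802 days claimed exceeds the 876-day cap, so +876 days → 22 April 2011.
  Examination Delay Credit: +172 days → 11 October 2011.
Expiry of referenced patent SV-337701:
  Base: filing + 18 years → 18 December 2007.
  Examination Delay Credit: +712 days → 29 November 2009.
Terminal disclaimer: SV-228139 expires on the earlier of 11 October 2011 and 29 November 2009.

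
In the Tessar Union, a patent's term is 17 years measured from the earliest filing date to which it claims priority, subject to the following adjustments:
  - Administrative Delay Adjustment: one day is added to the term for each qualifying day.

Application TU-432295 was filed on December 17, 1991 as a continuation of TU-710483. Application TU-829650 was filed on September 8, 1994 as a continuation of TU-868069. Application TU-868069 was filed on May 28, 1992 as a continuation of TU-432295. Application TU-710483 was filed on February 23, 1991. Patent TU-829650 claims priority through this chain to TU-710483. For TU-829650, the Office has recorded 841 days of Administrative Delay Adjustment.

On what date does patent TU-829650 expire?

Earliest priority filing: 23 February 1991.
Base term: 23 February 1991 + 17 years → 23 February 2008.
Administrative Delay Adjustment: +841 days → 13 June 2010.

June 13, 2010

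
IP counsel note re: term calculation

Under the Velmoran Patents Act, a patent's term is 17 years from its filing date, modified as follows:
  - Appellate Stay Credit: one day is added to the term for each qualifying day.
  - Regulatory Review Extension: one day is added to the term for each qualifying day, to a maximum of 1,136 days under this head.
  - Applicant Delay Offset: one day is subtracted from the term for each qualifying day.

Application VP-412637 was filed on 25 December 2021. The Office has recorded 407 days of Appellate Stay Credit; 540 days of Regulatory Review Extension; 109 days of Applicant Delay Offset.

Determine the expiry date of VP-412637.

April 11, 2041

Base term: filing date + 17 years → 25 December 2038.
Appellate Stay Credit: +407 days → 5 February 2040.
Regulatory Review Extension: 540 days (within the 1136-day cap) → +540 days → 29 July 2041.
Applicant Delay Offset: −109 days → 11 April 2041.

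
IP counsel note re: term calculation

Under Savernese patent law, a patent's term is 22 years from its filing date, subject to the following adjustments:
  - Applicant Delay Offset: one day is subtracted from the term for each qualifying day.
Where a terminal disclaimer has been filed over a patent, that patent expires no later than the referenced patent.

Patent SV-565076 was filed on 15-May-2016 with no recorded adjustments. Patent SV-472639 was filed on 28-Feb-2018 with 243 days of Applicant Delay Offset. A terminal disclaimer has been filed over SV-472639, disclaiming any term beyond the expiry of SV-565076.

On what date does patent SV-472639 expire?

Natural term of SV-472639:
  Base: filing + 22 years → 28 February 2040.
  Applicant Delay Offset: −243 days → 30 June 2039.
Expiry of referenced patent SV-565076:
  Base: filing + 22 years → 15 May 2038.
Terminal disclaimer: SV-472639 expires on the earlier of 30 June 2039 and 15 May 2038.

2038-05-15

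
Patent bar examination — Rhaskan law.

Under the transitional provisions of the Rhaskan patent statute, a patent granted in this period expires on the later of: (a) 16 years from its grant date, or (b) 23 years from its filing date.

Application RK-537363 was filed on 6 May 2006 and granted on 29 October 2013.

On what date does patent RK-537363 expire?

October 29, 2029

(a) grant + 16 years → 29 October 2029.
(b) filing + 23 years → 6 May 2029.
Later of the two: 29 October 2029.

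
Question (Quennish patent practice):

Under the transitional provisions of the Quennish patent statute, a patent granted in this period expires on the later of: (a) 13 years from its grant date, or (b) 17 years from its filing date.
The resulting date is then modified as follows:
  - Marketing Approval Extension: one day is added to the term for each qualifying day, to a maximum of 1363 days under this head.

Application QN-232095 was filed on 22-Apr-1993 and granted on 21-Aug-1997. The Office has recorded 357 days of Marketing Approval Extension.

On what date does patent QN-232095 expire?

August 13, 2011

(a) grant + 13 years → 21 August 2010.
(b) filing + 17 years → 22 April 2010.
Later of the two: 21 August 2010.
Marketing Approval Extension: 357 days (within the 1363-day cap) → +357 days → 13 August 2011.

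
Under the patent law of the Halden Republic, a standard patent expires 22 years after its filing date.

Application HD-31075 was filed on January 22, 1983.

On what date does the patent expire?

2005-01-22

Filing date + 22 years → 22 January 2005.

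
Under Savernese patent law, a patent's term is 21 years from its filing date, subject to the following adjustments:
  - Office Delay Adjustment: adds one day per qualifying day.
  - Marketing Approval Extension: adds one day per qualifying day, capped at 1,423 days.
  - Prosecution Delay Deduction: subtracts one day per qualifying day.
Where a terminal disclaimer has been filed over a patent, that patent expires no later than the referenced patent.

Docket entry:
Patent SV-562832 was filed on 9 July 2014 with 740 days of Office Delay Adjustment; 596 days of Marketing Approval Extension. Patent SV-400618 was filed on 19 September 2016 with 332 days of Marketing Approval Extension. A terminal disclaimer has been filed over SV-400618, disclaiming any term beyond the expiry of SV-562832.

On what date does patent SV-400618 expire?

August 17, 2038

Natural term of SV-400618:
  Base: filing + 21 years → 19 September 2037.
  Marketing Approval Extension: 332 days (within the 1423-day cap) → +332 days → 17 August 2038.
Expiry of referenced patent SV-562832:
  Base: filing + 21 years → 9 July 2035.
  Office Delay Adjustment: +740 days → 18 July 2037.
  Marketing Approval Extension: 596 days (within the 1423-day cap) → +596 days → 6 March 2039.
Terminal disclaimer: SV-400618 expires on the earlier of 17 August 2038 and 6 March 2039.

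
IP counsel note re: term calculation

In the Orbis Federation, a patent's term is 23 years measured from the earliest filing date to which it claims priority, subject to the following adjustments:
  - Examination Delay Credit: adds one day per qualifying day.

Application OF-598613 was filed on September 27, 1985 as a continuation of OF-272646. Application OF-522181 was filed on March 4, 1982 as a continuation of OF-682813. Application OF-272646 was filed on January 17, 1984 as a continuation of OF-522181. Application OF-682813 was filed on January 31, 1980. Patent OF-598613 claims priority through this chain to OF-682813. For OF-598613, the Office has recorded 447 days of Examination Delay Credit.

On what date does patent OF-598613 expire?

2004-04-22

Earliest priority filing: 31 January 1980.
Base term: 31 January 1980 + 23 years → 31 January 2003.
Examination Delay Credit: +447 days → 22 April 2004.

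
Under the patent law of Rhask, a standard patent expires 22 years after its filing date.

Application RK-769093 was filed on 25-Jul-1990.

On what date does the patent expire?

Filing date + 22 years → 25 July 2012.

July 25, 2012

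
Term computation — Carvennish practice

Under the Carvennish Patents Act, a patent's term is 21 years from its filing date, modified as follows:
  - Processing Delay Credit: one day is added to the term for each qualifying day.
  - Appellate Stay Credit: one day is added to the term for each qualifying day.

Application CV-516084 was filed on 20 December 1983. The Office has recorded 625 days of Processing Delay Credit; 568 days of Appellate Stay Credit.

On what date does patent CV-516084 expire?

Base term: filing date + 21 years → 20 December 2004.
Processing Delay Credit: +625 days → 6 September 2006.
Appellate Stay Credit: +568 days → 27 March 2008.

March 27, 2008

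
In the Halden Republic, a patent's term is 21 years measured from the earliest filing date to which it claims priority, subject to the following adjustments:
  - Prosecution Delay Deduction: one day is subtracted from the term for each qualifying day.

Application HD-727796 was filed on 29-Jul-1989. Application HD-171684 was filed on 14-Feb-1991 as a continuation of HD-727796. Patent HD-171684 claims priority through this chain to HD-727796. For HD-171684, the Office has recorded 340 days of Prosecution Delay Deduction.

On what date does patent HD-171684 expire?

Earliest priority filing: 29 July 1989.
Base term: 29 July 1989 + 21 years → 29 July 2010.
Prosecution Delay Deduction: −340 days → 23 August 2009.

August 23, 2009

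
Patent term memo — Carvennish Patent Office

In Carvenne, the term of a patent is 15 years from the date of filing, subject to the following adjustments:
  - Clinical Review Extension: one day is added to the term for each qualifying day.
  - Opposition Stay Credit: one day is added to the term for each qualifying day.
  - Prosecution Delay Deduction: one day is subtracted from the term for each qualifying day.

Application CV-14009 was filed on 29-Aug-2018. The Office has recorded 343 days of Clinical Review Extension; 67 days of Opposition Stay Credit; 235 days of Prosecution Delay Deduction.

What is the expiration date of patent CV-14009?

2034-02-20

Base term: filing date + 15 years → 29 August 2033.
Clinical Review Extension: +343 days → 7 August 2034.
Opposition Stay Credit: +67 days → 13 October 2034.
Prosecution Delay Deduction: −235 days → 20 February 2034.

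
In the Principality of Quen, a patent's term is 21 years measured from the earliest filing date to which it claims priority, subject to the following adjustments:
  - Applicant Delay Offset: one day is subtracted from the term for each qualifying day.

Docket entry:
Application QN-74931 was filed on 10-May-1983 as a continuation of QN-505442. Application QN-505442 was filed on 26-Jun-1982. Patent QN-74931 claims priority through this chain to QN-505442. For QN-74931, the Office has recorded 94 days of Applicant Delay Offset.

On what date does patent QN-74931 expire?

March 24, 2003

Earliest priority filing: 26 June 1982.
Base term: 26 June 1982 + 21 years → 26 June 2003.
Applicant Delay Offset: −94 days → 24 March 2003.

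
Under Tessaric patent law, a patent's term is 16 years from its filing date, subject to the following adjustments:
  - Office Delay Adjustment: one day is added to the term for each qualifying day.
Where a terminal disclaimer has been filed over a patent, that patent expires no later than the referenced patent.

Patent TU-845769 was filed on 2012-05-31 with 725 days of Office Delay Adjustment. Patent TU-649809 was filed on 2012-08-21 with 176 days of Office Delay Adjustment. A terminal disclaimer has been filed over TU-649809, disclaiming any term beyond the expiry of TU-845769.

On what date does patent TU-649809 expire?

Natural term of TU-649809:
  Base: filing + 16 years → 21 August 2028.
  Office Delay Adjustment: +176 days → 13 February 2029.
Expiry of referenced patent TU-845769:
  Base: filing + 16 years → 31 May 2028.
  Office Delay Adjustment: +725 days → 26 May 2030.
Terminal disclaimer: TU-649809 expires on the earlier of 13 February 2029 and 26 May 2030.

2029-02-13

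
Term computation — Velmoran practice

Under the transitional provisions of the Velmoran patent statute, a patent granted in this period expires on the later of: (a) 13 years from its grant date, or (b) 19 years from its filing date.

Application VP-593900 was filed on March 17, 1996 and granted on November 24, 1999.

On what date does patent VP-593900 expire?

March 17, 2015

(a) grant + 13 years → 24 November 2012.
(b) filing + 19 years → 17 March 2015.
Later of the two: 17 March 2015.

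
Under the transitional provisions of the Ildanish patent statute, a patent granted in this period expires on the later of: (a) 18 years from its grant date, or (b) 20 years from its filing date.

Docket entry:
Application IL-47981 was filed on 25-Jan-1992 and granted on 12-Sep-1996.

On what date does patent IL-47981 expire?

(a) grant + 18 years → 12 September 2014.
(b) filing + 20 years → 25 January 2012.
Later of the two: 12 September 2014.

2014-09-12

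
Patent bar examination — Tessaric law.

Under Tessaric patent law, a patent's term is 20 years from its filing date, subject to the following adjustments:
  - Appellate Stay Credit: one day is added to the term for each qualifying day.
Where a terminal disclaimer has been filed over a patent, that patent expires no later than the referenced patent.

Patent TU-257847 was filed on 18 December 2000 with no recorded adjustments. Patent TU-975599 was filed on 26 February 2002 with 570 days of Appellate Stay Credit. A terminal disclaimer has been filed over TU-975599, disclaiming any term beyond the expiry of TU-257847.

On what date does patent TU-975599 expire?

Natural term of TU-975599:
  Base: filing + 20 years → 26 February 2022.
  Appellate Stay Credit: +570 days → 19 September 2023.
Expiry of referenced patent TU-257847:
  Base: filing + 20 years → 18 December 2020.
Terminal disclaimer: TU-975599 expires on the earlier of 19 September 2023 and 18 December 2020.

December 18, 2020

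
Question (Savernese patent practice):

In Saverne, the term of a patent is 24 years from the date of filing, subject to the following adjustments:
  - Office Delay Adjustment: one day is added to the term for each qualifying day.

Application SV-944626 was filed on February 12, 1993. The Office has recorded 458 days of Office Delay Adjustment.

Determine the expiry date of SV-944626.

May 16, 2018

Base term: filing date + 24 years → 12 February 2017.
Office Delay Adjustment: +458 days → 16 May 2018.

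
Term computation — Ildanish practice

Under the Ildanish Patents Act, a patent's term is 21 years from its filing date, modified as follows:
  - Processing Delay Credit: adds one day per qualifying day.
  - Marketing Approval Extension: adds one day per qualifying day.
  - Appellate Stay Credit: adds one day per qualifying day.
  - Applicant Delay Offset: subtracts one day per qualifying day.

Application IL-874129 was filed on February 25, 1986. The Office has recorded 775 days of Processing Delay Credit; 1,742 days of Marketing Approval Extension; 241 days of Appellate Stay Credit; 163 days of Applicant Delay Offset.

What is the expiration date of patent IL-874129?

Base term: filing date + 21 years → 25 February 2007.
Processing Delay Credit: +775 days → 10 April 2009.
Marketing Approval Extension: +1742 days → 16 January 2014.
Appellate Stay Credit: +241 days → 14 September 2014.
Applicant Delay Offset: −163 days → 4 April 2014.

2014-04-04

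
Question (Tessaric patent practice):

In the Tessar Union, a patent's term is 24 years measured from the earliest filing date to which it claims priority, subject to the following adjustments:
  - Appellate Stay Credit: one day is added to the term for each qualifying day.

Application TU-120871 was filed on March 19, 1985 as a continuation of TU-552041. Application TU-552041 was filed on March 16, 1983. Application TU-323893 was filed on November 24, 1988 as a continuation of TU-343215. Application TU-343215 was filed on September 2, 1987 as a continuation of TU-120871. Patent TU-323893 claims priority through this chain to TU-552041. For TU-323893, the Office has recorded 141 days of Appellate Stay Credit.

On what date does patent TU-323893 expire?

Earliest priority filing: 16 March 1983.
Base term: 16 March 1983 + 24 years → 16 March 2007.
Appellate Stay Credit: +141 days → 4 August 2007.

August 4, 2007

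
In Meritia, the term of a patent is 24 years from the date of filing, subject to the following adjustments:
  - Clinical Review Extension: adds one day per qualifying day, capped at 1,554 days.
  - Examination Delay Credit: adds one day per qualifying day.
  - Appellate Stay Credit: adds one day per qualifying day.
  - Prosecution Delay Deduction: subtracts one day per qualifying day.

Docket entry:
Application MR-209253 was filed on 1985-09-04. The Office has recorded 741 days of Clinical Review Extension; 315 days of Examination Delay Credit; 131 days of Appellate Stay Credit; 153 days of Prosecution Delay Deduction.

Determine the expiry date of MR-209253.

Base term: filing date + 24 years → 4 September 2009.
Clinical Review Extension: 741 days (within the 1554-day cap) → +741 days → 15 September 2011.
Examination Delay Credit: +315 days → 26 July 2012.
Appellate Stay Credit: +131 days → 4 December 2012.
Prosecution Delay Deduction: −153 days → 4 July 2012.

July 4, 2012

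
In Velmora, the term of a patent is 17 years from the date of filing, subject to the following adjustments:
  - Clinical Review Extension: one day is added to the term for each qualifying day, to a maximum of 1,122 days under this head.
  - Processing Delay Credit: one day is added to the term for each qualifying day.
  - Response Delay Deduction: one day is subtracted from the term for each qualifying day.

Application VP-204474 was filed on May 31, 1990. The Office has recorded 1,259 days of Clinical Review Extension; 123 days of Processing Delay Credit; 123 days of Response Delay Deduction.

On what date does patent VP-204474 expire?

Base term: filing date + 17 years → 31 May 2007.
Clinical Review Extension: 1259 days claimed exceeds the 1122-day cap, so +1122 days → 26 June 2010.
Processing Delay Credit: +123 days → 27 October 2010.
Response Delay Deduction: −123 days → 26 June 2010.

2010-06-26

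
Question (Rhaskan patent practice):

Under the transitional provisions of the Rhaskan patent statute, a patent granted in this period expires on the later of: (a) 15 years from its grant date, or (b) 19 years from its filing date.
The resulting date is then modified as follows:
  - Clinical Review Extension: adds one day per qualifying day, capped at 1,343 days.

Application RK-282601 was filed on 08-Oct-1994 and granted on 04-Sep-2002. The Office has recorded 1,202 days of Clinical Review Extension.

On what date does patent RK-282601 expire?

2020-12-19

(a) grant + 15 years → 4 September 2017.
(b) filing + 19 years → 8 October 2013.
Later of the two: 4 September 2017.
Clinical Review Extension: 1202 days (within the 1343-day cap) → +1202 days → 19 December 2020.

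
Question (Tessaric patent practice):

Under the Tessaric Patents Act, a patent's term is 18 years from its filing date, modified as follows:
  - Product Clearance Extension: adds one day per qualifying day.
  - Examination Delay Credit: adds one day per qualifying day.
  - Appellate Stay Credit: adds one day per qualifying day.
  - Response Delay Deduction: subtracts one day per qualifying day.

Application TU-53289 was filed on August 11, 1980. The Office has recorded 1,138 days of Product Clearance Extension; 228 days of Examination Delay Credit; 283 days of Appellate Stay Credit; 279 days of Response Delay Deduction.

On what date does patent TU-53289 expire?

Base term: filing date + 18 years → 11 August 1998.
Product Clearance Extension: +1138 days → 22 September 2001.
Examination Delay Credit: +228 days → 8 May 2002.
Appellate Stay Credit: +283 days → 15 February 2003.
Response Delay Deduction: −279 days → 12 May 2002.

May 12, 2002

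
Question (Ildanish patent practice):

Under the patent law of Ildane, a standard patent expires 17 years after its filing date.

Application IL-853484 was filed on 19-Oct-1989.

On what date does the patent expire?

October 19, 2006

Filing date + 17 years → 19 October 2006.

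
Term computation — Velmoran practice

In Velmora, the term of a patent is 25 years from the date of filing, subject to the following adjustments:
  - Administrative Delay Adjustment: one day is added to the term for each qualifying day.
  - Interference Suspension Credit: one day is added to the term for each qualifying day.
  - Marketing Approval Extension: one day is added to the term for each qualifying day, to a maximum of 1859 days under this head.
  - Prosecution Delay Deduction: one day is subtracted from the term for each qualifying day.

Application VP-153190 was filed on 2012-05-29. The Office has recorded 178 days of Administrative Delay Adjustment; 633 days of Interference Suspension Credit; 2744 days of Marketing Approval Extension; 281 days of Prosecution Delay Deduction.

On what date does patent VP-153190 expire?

2043-12-13

Base term: filing date + 25 years → 29 May 2037.
Administrative Delay Adjustment: +178 days → 23 November 2037.
Interference Suspension Credit: +633 days → 18 August 2039.
Marketing Approval Extension: 2744 days claimed exceeds the 1859-day cap, so +1859 days → 19 September 2044.
Prosecution Delay Deduction: −281 days → 13 December 2043.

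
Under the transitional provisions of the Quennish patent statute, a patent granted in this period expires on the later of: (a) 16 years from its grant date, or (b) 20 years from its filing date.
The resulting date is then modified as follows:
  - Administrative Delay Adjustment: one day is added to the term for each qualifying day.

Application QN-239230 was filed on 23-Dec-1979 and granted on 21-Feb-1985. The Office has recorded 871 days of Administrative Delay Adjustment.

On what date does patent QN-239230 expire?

(a) grant + 16 years → 21 February 2001.
(b) filing + 20 years → 23 December 1999.
Later of the two: 21 February 2001.
Administrative Delay Adjustment: +871 days → 12 July 2003.

2003-07-12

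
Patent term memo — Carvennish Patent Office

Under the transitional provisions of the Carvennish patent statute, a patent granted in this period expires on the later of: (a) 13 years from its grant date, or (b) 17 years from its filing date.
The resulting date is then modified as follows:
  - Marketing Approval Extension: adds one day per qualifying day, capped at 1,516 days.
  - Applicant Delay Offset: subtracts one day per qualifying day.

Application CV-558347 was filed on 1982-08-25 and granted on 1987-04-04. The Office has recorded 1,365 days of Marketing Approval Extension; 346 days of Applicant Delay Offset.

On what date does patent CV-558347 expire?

January 18, 2003

(a) grant + 13 years → 4 April 2000.
(b) filing + 17 years → 25 August 1999.
Later of the two: 4 April 2000.
Marketing Approval Extension: 1365 days (within the 1516-day cap) → +1365 days → 30 December 2003.
Applicant Delay Offset: −346 days → 18 January 2003.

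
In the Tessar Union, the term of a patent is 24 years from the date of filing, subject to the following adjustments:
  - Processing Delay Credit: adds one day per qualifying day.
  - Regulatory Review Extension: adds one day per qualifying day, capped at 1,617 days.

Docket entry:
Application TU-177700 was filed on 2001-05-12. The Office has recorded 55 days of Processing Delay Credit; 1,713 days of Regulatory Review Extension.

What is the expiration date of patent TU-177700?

Base term: filing date + 24 years → 12 May 2025.
Processing Delay Credit: +55 days → 6 July 2025.
Regulatory Review Extension: 1713 days claimed exceeds the 1617-day cap, so +1617 days → 9 December 2029.

2029-12-09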